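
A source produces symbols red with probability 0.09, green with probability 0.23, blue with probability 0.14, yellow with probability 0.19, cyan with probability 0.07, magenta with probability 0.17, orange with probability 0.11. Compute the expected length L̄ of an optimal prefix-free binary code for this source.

2.74 bits/symbol

Repeatedly combine the two least-probable nodes; the expected code length is the sum of the merged weights.
merge 7/100 + 9/100 → 4/25
merge 11/100 + 7/50 → 1/4
merge 4/25 + 17/100 → 33/100
merge 19/100 + 23/100 → 21/50
merge 1/4 + 33/100 → 29/50
merge 21/50 + 29/50 → 1
L = 4/25 + 1/4 + 33/100 + 21/50 + 29/50 + 1 = 137/50 = 2.74 bits/symbol.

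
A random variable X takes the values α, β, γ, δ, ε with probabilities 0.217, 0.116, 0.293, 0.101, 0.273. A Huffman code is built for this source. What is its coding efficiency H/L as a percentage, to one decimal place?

Entropy H = −Σ p log₂ p ≈ 2.2031 bits.
Huffman merges: 101/1000+29/250→217/1000; 217/1000+217/1000→217/500; 273/1000+293/1000→283/500; 217/500+283/500→1. L = 2217/1000 ≈ 2.2170.
Efficiency = H/L = 2.2031/2.2170 = 99.4%.

99.4%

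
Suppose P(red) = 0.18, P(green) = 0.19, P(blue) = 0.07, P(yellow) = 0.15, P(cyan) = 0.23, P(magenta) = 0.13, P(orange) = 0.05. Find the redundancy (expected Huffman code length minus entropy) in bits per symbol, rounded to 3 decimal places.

0.034 bits

Entropy H = −Σ p log₂ p ≈ 2.6660 bits.
Huffman merges: 1/20+7/100→3/25; 3/25+13/100→1/4; 3/20+9/50→33/100; 19/100+23/100→21/50; 1/4+33/100→29/50; 21/50+29/50→1. L = 27/10 ≈ 2.7000.
L − H = 2.7000 − 2.6660 = 0.034 bits.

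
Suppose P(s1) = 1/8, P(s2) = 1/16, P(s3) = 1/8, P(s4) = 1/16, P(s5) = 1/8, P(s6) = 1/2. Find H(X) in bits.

2.125 bits

Each probability is a power of 1/2, so log₂(1/p) is an integer.
H = Σ p·log₂(1/p) = 1/8·3 + 1/16·4 + 1/8·3 + 1/16·4 + 1/8·3 + 1/2·1 = 2.125 bits.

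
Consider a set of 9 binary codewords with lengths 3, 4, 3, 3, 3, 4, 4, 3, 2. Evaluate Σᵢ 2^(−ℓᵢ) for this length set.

With common denominator 2^4 = 16: Σ 2^(−ℓᵢ) = 2/16 + 1/16 + 2/16 + 2/16 + 2/16 + 1/16 + 1/16 + 2/16 + 4/16 = 17/16 = 1.0625.

1.0625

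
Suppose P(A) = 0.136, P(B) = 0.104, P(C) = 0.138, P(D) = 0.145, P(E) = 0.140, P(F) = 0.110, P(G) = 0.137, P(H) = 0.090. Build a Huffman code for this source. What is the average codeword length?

3 bits/symbol

Repeatedly combine the two least-probable nodes; the expected code length is the sum of the merged weights.
merge 9/100 + 13/125 → 97/500
merge 11/100 + 17/125 → 123/500
merge 137/1000 + 69/500 → 11/40
merge 7/50 + 29/200 → 57/200
merge 97/500 + 123/500 → 11/25
merge 11/40 + 57/200 → 14/25
merge 11/25 + 14/25 → 1
L = 97/500 + 123/500 + 11/40 + 57/200 + 11/25 + 14/25 + 1 = 3 bits/symbol.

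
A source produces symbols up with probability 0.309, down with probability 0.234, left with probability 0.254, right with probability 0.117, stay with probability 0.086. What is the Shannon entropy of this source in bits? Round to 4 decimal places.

2.1826 bits

H = −Σ pᵢ log₂ pᵢ.
−0.309·log₂(0.309) = 0.5235
−0.234·log₂(0.234) = 0.4903
−0.254·log₂(0.254) = 0.5022
−0.117·log₂(0.117) = 0.3622
−0.086·log₂(0.086) = 0.3044
Sum ≈ 2.1826 → 2.1826 bits.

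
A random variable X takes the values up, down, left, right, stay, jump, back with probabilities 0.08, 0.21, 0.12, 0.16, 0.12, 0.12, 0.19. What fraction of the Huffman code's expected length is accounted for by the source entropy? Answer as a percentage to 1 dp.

Entropy H = −Σ p log₂ p ≈ 2.7438 bits.
Huffman merges: 2/25+3/25→1/5; 3/25+3/25→6/25; 4/25+19/100→7/20; 1/5+21/100→41/100; 6/25+7/20→59/100; 41/100+59/100→1. L = 279/100 ≈ 2.7900.
Efficiency = H/L = 2.7438/2.7900 = 98.3%.

98.3%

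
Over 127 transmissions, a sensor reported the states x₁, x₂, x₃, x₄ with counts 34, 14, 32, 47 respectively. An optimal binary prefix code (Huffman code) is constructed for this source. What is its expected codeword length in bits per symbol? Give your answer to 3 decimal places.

Probabilities are the counts divided by 127.
Repeatedly combine the two least-probable nodes; the expected code length is the sum of the merged weights.
merge 14/127 + 32/127 → 46/127
merge 34/127 + 46/127 → 80/127
merge 47/127 + 80/127 → 1
L = 46/127 + 80/127 + 1 = 253/127 ≈ 1.992 bits/symbol.

1.992 bits/symbol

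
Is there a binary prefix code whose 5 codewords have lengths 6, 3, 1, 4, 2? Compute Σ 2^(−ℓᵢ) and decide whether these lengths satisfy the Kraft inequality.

With common denominator 2^6 = 64: Σ 2^(−ℓᵢ) = 1/64 + 8/64 + 32/64 + 4/64 + 16/64 = 61/64 = 0.953125.
Kraft's inequality requires Σ ≤ 1; here Σ = 0.953125 ≤ 1, so such a prefix code exists.

0.953125; yes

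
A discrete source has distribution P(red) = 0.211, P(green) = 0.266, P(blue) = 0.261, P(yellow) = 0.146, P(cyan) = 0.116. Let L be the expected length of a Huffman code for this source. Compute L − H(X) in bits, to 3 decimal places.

0.009 bits

Entropy H = −Σ p log₂ p ≈ 2.2534 bits.
Huffman merges: 29/250+73/500→131/500; 211/1000+261/1000→59/125; 131/500+133/500→66/125; 59/125+66/125→1. L = 1131/500 ≈ 2.2620.
L − H = 2.2620 − 2.2534 = 0.009 bits.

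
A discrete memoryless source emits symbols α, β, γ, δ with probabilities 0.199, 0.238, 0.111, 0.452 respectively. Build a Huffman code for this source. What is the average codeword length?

1.858 bits/symbol

Repeatedly combine the two least-probable nodes; the expected code length is the sum of the merged weights.
merge 111/1000 + 199/1000 → 31/100
merge 119/500 + 31/100 → 137/250
merge 113/250 + 137/250 → 1
L = 31/100 + 137/250 + 1 = 929/500 = 1.858 bits/symbol.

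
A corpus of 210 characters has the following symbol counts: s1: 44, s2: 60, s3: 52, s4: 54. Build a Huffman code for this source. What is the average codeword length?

2 bits/symbol

Probabilities are the counts divided by 210.
Repeatedly combine the two least-probable nodes; the expected code length is the sum of the merged weights.
merge 22/105 + 26/105 → 16/35
merge 9/35 + 2/7 → 19/35
merge 16/35 + 19/35 → 1
L = 16/35 + 19/35 + 1 = 2 bits/symbol.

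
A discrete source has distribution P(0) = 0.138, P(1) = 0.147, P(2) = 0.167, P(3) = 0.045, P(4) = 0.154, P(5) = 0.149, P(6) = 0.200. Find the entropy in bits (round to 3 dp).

H = −Σ pᵢ log₂ pᵢ.
−0.138·log₂(0.138) = 0.3943
−0.147·log₂(0.147) = 0.4066
−0.167·log₂(0.167) = 0.4312
−0.045·log₂(0.045) = 0.2013
−0.154·log₂(0.154) = 0.4156
−0.149·log₂(0.149) = 0.4092
−0.200·log₂(0.200) = 0.4644
Sum ≈ 2.7227 → 2.723 bits.

2.723 bits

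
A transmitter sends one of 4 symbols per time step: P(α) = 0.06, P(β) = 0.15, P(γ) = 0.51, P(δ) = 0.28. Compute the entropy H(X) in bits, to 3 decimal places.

1.664 bits

H = −Σ pᵢ log₂ pᵢ.
−0.06·log₂(0.06) = 0.2435
−0.15·log₂(0.15) = 0.4105
−0.51·log₂(0.51) = 0.4954
−0.28·log₂(0.28) = 0.5142
Sum ≈ 1.6637 → 1.664 bits.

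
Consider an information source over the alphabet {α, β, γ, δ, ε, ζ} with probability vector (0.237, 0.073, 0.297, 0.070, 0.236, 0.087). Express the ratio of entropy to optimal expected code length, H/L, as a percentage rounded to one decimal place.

99.2%

Entropy H = −Σ p log₂ p ≈ 2.3548 bits.
Huffman merges: 7/100+73/1000→143/1000; 87/1000+143/1000→23/100; 23/100+59/250→233/500; 237/1000+297/1000→267/500; 233/500+267/500→1. L = 2373/1000 ≈ 2.3730.
Efficiency = H/L = 2.3548/2.3730 = 99.2%.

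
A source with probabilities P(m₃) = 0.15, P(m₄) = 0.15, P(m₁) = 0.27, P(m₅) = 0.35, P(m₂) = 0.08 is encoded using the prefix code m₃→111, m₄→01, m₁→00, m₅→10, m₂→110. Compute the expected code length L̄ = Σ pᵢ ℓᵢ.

L̄ = Σ pᵢ·ℓᵢ = 0.15·3 + 0.15·2 + 0.27·2 + 0.35·2 + 0.08·3 = 2.23 bits/symbol.

2.23 bits/symbol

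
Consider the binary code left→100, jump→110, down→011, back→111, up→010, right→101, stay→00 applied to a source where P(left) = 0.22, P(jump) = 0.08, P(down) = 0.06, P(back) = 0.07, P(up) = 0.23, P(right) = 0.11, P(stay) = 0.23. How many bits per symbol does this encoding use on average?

2.77 bits/symbol

L̄ = Σ pᵢ·ℓᵢ = 0.22·3 + 0.08·3 + 0.06·3 + 0.07·3 + 0.23·3 + 0.11·3 + 0.23·2 = 2.77 bits/symbol.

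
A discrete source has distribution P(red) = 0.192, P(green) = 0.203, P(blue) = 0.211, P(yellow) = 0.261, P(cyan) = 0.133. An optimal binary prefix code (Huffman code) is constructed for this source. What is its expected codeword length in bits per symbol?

2.325 bits/symbol

Repeatedly combine the two least-probable nodes; the expected code length is the sum of the merged weights.
merge 133/1000 + 24/125 → 13/40
merge 203/1000 + 211/1000 → 207/500
merge 261/1000 + 13/40 → 293/500
merge 207/500 + 293/500 → 1
L = 13/40 + 207/500 + 293/500 + 1 = 93/40 = 2.325 bits/symbol.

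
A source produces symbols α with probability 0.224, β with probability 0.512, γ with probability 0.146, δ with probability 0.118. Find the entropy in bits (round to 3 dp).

H = −Σ pᵢ log₂ pᵢ.
−0.224·log₂(0.224) = 0.4835
−0.512·log₂(0.512) = 0.4945
−0.146·log₂(0.146) = 0.4053
−0.118·log₂(0.118) = 0.3638
Sum ≈ 1.7471 → 1.747 bits.

1.747 bits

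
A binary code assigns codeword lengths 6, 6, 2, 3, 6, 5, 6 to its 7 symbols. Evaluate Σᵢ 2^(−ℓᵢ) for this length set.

0.46875

With common denominator 2^6 = 64: Σ 2^(−ℓᵢ) = 1/64 + 1/64 + 16/64 + 8/64 + 1/64 + 2/64 + 1/64 = 30/64 = 0.46875.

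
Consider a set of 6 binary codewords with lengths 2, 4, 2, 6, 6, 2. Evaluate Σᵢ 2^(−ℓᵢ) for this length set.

With common denominator 2^6 = 64: Σ 2^(−ℓᵢ) = 16/64 + 4/64 + 16/64 + 1/64 + 1/64 + 16/64 = 54/64 = 0.84375.

0.84375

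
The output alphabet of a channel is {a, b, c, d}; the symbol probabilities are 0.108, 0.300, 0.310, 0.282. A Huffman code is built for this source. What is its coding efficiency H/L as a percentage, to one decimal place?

95.3%

Entropy H = −Σ p log₂ p ≈ 1.9067 bits.
Huffman merges: 27/250+141/500→39/100; 3/10+31/100→61/100; 39/100+61/100→1. L = 2 ≈ 2.0000.
Efficiency = H/L = 1.9067/2.0000 = 95.3%.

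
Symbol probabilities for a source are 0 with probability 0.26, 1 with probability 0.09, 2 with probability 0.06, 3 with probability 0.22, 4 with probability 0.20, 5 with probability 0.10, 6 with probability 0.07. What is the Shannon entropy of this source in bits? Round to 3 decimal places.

H = −Σ pᵢ log₂ pᵢ.
−0.26·log₂(0.26) = 0.5053
−0.09·log₂(0.09) = 0.3127
−0.06·log₂(0.06) = 0.2435
−0.22·log₂(0.22) = 0.4806
−0.20·log₂(0.20) = 0.4644
−0.10·log₂(0.10) = 0.3322
−0.07·log₂(0.07) = 0.2686
Sum ≈ 2.6072 → 2.607 bits.

2.607 bits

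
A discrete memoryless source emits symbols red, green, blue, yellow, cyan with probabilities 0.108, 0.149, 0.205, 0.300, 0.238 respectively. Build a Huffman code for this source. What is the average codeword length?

2.257 bits/symbol

Repeatedly combine the two least-probable nodes; the expected code length is the sum of the merged weights.
merge 27/250 + 149/1000 → 257/1000
merge 41/200 + 119/500 → 443/1000
merge 257/1000 + 3/10 → 557/1000
merge 443/1000 + 557/1000 → 1
L = 257/1000 + 443/1000 + 557/1000 + 1 = 2257/1000 = 2.257 bits/symbol.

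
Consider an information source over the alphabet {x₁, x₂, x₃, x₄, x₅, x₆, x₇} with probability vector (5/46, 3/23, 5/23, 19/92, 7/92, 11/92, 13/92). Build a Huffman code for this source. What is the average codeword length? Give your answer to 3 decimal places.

Repeatedly combine the two least-probable nodes; the expected code length is the sum of the merged weights.
merge 7/92 + 5/46 → 17/92
merge 11/92 + 3/23 → 1/4
merge 13/92 + 17/92 → 15/46
merge 19/92 + 5/23 → 39/92
merge 1/4 + 15/46 → 53/92
merge 39/92 + 53/92 → 1
L = 17/92 + 1/4 + 15/46 + 39/92 + 53/92 + 1 = 127/46 ≈ 2.761 bits/symbol.

2.761 bits/symbol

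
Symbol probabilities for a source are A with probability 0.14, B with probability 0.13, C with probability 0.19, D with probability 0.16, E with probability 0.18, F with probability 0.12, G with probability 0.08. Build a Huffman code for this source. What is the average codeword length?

2.81 bits/symbol

Repeatedly combine the two least-probable nodes; the expected code length is the sum of the merged weights.
merge 2/25 + 3/25 → 1/5
merge 13/100 + 7/50 → 27/100
merge 4/25 + 9/50 → 17/50
merge 19/100 + 1/5 → 39/100
merge 27/100 + 17/50 → 61/100
merge 39/100 + 61/100 → 1
L = 1/5 + 27/100 + 17/50 + 39/100 + 61/100 + 1 = 281/100 = 2.81 bits/symbol.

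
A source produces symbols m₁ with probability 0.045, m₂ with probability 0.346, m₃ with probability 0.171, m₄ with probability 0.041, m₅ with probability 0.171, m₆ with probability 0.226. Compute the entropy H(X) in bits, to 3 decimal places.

2.276 bits

H = −Σ pᵢ log₂ pᵢ.
−0.045·log₂(0.045) = 0.2013
−0.346·log₂(0.346) = 0.5298
−0.171·log₂(0.171) = 0.4357
−0.041·log₂(0.041) = 0.1889
−0.171·log₂(0.171) = 0.4357
−0.226·log₂(0.226) = 0.4849
Sum ≈ 2.2763 → 2.276 bits.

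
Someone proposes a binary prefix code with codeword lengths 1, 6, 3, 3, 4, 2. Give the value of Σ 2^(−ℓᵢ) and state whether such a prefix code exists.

With common denominator 2^6 = 64: Σ 2^(−ℓᵢ) = 32/64 + 1/64 + 8/64 + 8/64 + 4/64 + 16/64 = 69/64 = 1.078125.
Kraft's inequality requires Σ ≤ 1; here Σ = 1.078125 > 1, so no such prefix code exists.

1.078125; no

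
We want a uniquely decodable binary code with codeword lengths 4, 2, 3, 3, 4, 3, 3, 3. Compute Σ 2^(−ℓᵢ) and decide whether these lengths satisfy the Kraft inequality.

With common denominator 2^4 = 16: Σ 2^(−ℓᵢ) = 1/16 + 4/16 + 2/16 + 2/16 + 1/16 + 2/16 + 2/16 + 2/16 = 16/16 = 1.
Kraft's inequality requires Σ ≤ 1; here Σ = 1 ≤ 1, so such a prefix code exists.

1; yes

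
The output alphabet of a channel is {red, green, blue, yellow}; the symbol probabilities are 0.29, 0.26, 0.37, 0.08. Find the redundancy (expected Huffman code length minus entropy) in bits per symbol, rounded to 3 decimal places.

0.125 bits

Entropy H = −Σ p log₂ p ≈ 1.8454 bits.
Huffman merges: 2/25+13/50→17/50; 29/100+17/50→63/100; 37/100+63/100→1. L = 197/100 ≈ 1.9700.
L − H = 1.9700 − 1.8454 = 0.125 bits.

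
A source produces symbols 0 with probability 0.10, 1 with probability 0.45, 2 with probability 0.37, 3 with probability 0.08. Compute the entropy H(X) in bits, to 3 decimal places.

1.673 bits

H = −Σ pᵢ log₂ pᵢ.
−0.10·log₂(0.10) = 0.3322
−0.45·log₂(0.45) = 0.5184
−0.37·log₂(0.37) = 0.5307
−0.08·log₂(0.08) = 0.2915
Sum ≈ 1.6728 → 1.673 bits.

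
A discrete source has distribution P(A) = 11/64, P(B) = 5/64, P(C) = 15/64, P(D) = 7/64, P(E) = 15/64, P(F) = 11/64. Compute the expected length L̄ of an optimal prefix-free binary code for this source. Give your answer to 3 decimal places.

Repeatedly combine the two least-probable nodes; the expected code length is the sum of the merged weights.
merge 5/64 + 7/64 → 3/16
merge 11/64 + 11/64 → 11/32
merge 3/16 + 15/64 → 27/64
merge 15/64 + 11/32 → 37/64
merge 27/64 + 37/64 → 1
L = 3/16 + 11/32 + 27/64 + 37/64 + 1 = 81/32 ≈ 2.531 bits/symbol.

2.531 bits/symbol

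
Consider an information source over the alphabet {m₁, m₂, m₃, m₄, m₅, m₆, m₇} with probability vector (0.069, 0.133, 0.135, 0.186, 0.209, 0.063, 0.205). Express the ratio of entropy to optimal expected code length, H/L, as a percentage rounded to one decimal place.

98.8%

Entropy H = −Σ p log₂ p ≈ 2.6866 bits.
Huffman merges: 63/1000+69/1000→33/250; 33/250+133/1000→53/200; 27/200+93/500→321/1000; 41/200+209/1000→207/500; 53/200+321/1000→293/500; 207/500+293/500→1. L = 1359/500 ≈ 2.7180.
Efficiency = H/L = 2.6866/2.7180 = 98.8%.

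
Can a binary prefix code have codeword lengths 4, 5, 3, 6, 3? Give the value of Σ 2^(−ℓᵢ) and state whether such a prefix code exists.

With common denominator 2^6 = 64: Σ 2^(−ℓᵢ) = 4/64 + 2/64 + 8/64 + 1/64 + 8/64 = 23/64 = 0.359375.
Kraft's inequality requires Σ ≤ 1; here Σ = 0.359375 ≤ 1, so such a prefix code exists.

0.359375; yes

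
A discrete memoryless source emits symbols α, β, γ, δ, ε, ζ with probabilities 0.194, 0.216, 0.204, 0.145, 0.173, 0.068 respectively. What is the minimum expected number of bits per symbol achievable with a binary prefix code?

2.58 bits/symbol

Repeatedly combine the two least-probable nodes; the expected code length is the sum of the merged weights.
merge 17/250 + 29/200 → 213/1000
merge 173/1000 + 97/500 → 367/1000
merge 51/250 + 213/1000 → 417/1000
merge 27/125 + 367/1000 → 583/1000
merge 417/1000 + 583/1000 → 1
L = 213/1000 + 367/1000 + 417/1000 + 583/1000 + 1 = 129/50 = 2.58 bits/symbol.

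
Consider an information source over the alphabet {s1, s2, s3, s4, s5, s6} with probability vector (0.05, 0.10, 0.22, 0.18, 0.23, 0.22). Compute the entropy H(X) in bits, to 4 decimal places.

2.4424 bits

H = −Σ pᵢ log₂ pᵢ.
−0.05·log₂(0.05) = 0.2161
−0.10·log₂(0.10) = 0.3322
−0.22·log₂(0.22) = 0.4806
−0.18·log₂(0.18) = 0.4453
−0.23·log₂(0.23) = 0.4877
−0.22·log₂(0.22) = 0.4806
Sum ≈ 2.4424 → 2.4424 bits.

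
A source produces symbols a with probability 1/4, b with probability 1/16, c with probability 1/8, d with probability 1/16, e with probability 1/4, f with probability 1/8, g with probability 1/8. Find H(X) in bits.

2.625 bits

Each probability is a power of 1/2, so log₂(1/p) is an integer.
H = Σ p·log₂(1/p) = 1/4·2 + 1/16·4 + 1/8·3 + 1/16·4 + 1/4·2 + 1/8·3 + 1/8·3 = 2.625 bits.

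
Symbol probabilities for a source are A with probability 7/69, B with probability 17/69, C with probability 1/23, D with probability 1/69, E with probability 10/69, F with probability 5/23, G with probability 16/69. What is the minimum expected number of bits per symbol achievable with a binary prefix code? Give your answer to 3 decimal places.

2.522 bits/symbol

Repeatedly combine the two least-probable nodes; the expected code length is the sum of the merged weights.
merge 1/69 + 1/23 → 4/69
merge 4/69 + 7/69 → 11/69
merge 10/69 + 11/69 → 7/23
merge 5/23 + 16/69 → 31/69
merge 17/69 + 7/23 → 38/69
merge 31/69 + 38/69 → 1
L = 4/69 + 11/69 + 7/23 + 31/69 + 38/69 + 1 = 58/23 ≈ 2.522 bits/symbol.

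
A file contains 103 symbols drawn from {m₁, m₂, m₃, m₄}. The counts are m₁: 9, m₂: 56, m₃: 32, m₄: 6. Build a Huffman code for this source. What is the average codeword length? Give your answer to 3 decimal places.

1.602 bits/symbol

Probabilities are the counts divided by 103.
Repeatedly combine the two least-probable nodes; the expected code length is the sum of the merged weights.
merge 6/103 + 9/103 → 15/103
merge 15/103 + 32/103 → 47/103
merge 47/103 + 56/103 → 1
L = 15/103 + 47/103 + 1 = 165/103 ≈ 1.602 bits/symbol.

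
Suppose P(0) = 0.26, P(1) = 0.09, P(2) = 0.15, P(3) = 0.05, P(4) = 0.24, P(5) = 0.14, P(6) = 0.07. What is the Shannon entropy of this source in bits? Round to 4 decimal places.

H = −Σ pᵢ log₂ pᵢ.
−0.26·log₂(0.26) = 0.5053
−0.09·log₂(0.09) = 0.3127
−0.15·log₂(0.15) = 0.4105
−0.05·log₂(0.05) = 0.2161
−0.24·log₂(0.24) = 0.4941
−0.14·log₂(0.14) = 0.3971
−0.07·log₂(0.07) = 0.2686
Sum ≈ 2.6044 → 2.6044 bits.

2.6044 bits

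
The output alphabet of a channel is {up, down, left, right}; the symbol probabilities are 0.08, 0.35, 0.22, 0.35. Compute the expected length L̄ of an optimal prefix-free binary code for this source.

1.95 bits/symbol

Repeatedly combine the two least-probable nodes; the expected code length is the sum of the merged weights.
merge 2/25 + 11/50 → 3/10
merge 3/10 + 7/20 → 13/20
merge 7/20 + 13/20 → 1
L = 3/10 + 13/20 + 1 = 39/20 = 1.95 bits/symbol.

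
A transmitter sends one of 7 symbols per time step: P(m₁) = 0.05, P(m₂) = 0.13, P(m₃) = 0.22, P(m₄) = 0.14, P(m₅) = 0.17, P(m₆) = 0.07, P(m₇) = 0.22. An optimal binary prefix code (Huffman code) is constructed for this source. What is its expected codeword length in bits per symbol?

Repeatedly combine the two least-probable nodes; the expected code length is the sum of the merged weights.
merge 1/20 + 7/100 → 3/25
merge 3/25 + 13/100 → 1/4
merge 7/50 + 17/100 → 31/100
merge 11/50 + 11/50 → 11/25
merge 1/4 + 31/100 → 14/25
merge 11/25 + 14/25 → 1
L = 3/25 + 1/4 + 31/100 + 11/25 + 14/25 + 1 = 67/25 = 2.68 bits/symbol.

2.68 bits/symbol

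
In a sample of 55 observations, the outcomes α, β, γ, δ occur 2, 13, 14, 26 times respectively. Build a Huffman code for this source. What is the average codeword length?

1.8 bits/symbol

Probabilities are the counts divided by 55.
Repeatedly combine the two least-probable nodes; the expected code length is the sum of the merged weights.
merge 2/55 + 13/55 → 3/11
merge 14/55 + 3/11 → 29/55
merge 26/55 + 29/55 → 1
L = 3/11 + 29/55 + 1 = 9/5 = 1.8 bits/symbol.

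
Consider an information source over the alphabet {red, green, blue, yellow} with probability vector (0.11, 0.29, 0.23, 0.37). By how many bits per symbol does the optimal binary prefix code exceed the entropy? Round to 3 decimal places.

0.083 bits

Entropy H = −Σ p log₂ p ≈ 1.8866 bits.
Huffman merges: 11/100+23/100→17/50; 29/100+17/50→63/100; 37/100+63/100→1. L = 197/100 ≈ 1.9700.
L − H = 1.9700 − 1.8866 = 0.083 bits.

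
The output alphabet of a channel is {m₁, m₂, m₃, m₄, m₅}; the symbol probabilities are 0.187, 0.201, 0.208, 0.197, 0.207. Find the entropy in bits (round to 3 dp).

2.321 bits

H = −Σ pᵢ log₂ pᵢ.
−0.187·log₂(0.187) = 0.4523
−0.201·log₂(0.201) = 0.4653
−0.208·log₂(0.208) = 0.4712
−0.197·log₂(0.197) = 0.4617
−0.207·log₂(0.207) = 0.4704
Sum ≈ 2.3209 → 2.321 bits.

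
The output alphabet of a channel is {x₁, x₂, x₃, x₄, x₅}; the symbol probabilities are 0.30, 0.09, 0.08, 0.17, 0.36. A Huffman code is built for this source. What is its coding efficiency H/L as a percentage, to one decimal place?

97.2%

Entropy H = −Σ p log₂ p ≈ 2.0905 bits.
Huffman merges: 2/25+9/100→17/100; 17/100+17/100→17/50; 3/10+17/50→16/25; 9/25+16/25→1. L = 43/20 ≈ 2.1500.
Efficiency = H/L = 2.0905/2.1500 = 97.2%.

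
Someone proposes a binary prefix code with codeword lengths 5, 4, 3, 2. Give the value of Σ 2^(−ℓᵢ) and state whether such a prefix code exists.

With common denominator 2^5 = 32: Σ 2^(−ℓᵢ) = 1/32 + 2/32 + 4/32 + 8/32 = 15/32 = 0.46875.
Kraft's inequality requires Σ ≤ 1; here Σ = 0.46875 ≤ 1, so such a prefix code exists.

0.46875; yes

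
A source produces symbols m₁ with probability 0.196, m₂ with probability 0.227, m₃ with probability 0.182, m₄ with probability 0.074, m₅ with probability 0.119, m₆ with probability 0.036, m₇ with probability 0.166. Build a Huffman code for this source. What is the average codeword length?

Repeatedly combine the two least-probable nodes; the expected code length is the sum of the merged weights.
merge 9/250 + 37/500 → 11/100
merge 11/100 + 119/1000 → 229/1000
merge 83/500 + 91/500 → 87/250
merge 49/250 + 227/1000 → 423/1000
merge 229/1000 + 87/250 → 577/1000
merge 423/1000 + 577/1000 → 1
L = 11/100 + 229/1000 + 87/250 + 423/1000 + 577/1000 + 1 = 2687/1000 = 2.687 bits/symbol.

2.687 bits/symbol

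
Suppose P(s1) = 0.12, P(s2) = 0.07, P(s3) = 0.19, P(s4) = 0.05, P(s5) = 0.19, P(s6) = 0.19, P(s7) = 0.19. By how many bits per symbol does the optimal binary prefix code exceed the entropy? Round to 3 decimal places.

Entropy H = −Σ p log₂ p ≈ 2.6726 bits.
Huffman merges: 1/20+7/100→3/25; 3/25+3/25→6/25; 19/100+19/100→19/50; 19/100+19/100→19/50; 6/25+19/50→31/50; 19/50+31/50→1. L = 137/50 ≈ 2.7400.
L − H = 2.7400 − 2.6726 = 0.067 bits.

0.067 bits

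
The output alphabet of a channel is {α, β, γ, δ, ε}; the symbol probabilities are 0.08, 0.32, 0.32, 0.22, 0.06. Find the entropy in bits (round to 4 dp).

H = −Σ pᵢ log₂ pᵢ.
−0.08·log₂(0.08) = 0.2915
−0.32·log₂(0.32) = 0.5260
−0.32·log₂(0.32) = 0.5260
−0.22·log₂(0.22) = 0.4806
−0.06·log₂(0.06) = 0.2435
Sum ≈ 2.0677 → 2.0677 bits.

2.0677 bits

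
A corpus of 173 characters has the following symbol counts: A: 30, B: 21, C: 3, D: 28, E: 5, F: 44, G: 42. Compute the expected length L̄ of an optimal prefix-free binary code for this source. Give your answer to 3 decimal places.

Probabilities are the counts divided by 173.
Repeatedly combine the two least-probable nodes; the expected code length is the sum of the merged weights.
merge 3/173 + 5/173 → 8/173
merge 8/173 + 21/173 → 29/173
merge 28/173 + 29/173 → 57/173
merge 30/173 + 42/173 → 72/173
merge 44/173 + 57/173 → 101/173
merge 72/173 + 101/173 → 1
L = 8/173 + 29/173 + 57/173 + 72/173 + 101/173 + 1 = 440/173 ≈ 2.543 bits/symbol.

2.543 bits/symbol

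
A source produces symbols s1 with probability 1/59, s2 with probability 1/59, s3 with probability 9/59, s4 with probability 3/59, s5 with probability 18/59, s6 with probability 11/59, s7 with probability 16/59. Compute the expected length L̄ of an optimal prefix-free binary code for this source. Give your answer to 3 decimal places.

2.356 bits/symbol

Repeatedly combine the two least-probable nodes; the expected code length is the sum of the merged weights.
merge 1/59 + 1/59 → 2/59
merge 2/59 + 3/59 → 5/59
merge 5/59 + 9/59 → 14/59
merge 11/59 + 14/59 → 25/59
merge 16/59 + 18/59 → 34/59
merge 25/59 + 34/59 → 1
L = 2/59 + 5/59 + 14/59 + 25/59 + 34/59 + 1 = 139/59 ≈ 2.356 bits/symbol.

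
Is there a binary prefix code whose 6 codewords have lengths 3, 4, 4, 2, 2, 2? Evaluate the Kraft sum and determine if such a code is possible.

1; yes

With common denominator 2^4 = 16: Σ 2^(−ℓᵢ) = 2/16 + 1/16 + 1/16 + 4/16 + 4/16 + 4/16 = 16/16 = 1.
Kraft's inequality requires Σ ≤ 1; here Σ = 1 ≤ 1, so such a prefix code exists.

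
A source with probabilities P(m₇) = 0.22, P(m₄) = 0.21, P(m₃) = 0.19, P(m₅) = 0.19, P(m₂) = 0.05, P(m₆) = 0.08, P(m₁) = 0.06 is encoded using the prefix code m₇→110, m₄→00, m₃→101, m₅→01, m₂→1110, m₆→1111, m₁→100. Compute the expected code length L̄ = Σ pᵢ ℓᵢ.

L̄ = Σ pᵢ·ℓᵢ = 0.22·3 + 0.21·2 + 0.19·3 + 0.19·2 + 0.05·4 + 0.08·4 + 0.06·3 = 2.73 bits/symbol.

2.73 bits/symbol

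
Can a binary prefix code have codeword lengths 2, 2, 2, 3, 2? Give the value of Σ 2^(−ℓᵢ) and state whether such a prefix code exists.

With common denominator 2^3 = 8: Σ 2^(−ℓᵢ) = 2/8 + 2/8 + 2/8 + 1/8 + 2/8 = 9/8 = 1.125.
Kraft's inequality requires Σ ≤ 1; here Σ = 1.125 > 1, so no such prefix code exists.

1.125; no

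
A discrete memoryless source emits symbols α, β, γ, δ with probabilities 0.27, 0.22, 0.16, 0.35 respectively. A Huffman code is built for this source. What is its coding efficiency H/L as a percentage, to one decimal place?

Entropy H = −Σ p log₂ p ≈ 1.9437 bits.
Huffman merges: 4/25+11/50→19/50; 27/100+7/20→31/50; 19/50+31/50→1. L = 2 ≈ 2.0000.
Efficiency = H/L = 1.9437/2.0000 = 97.2%.

97.2%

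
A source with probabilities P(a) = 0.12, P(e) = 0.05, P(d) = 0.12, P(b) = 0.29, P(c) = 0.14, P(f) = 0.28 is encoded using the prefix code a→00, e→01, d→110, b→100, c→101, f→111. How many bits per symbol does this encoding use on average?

L̄ = Σ pᵢ·ℓᵢ = 0.12·2 + 0.05·2 + 0.12·3 + 0.29·3 + 0.14·3 + 0.28·3 = 2.83 bits/symbol.

2.83 bits/symbol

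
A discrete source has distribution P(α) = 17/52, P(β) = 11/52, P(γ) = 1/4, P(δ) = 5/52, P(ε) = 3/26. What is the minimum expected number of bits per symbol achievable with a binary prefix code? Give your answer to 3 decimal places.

Repeatedly combine the two least-probable nodes; the expected code length is the sum of the merged weights.
merge 5/52 + 3/26 → 11/52
merge 11/52 + 11/52 → 11/26
merge 1/4 + 17/52 → 15/26
merge 11/26 + 15/26 → 1
L = 11/52 + 11/26 + 15/26 + 1 = 115/52 ≈ 2.212 bits/symbol.

2.212 bits/symbol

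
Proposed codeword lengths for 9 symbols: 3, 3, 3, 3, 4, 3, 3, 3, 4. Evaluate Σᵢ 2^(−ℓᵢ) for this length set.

1

With common denominator 2^4 = 16: Σ 2^(−ℓᵢ) = 2/16 + 2/16 + 2/16 + 2/16 + 1/16 + 2/16 + 2/16 + 2/16 + 1/16 = 16/16 = 1.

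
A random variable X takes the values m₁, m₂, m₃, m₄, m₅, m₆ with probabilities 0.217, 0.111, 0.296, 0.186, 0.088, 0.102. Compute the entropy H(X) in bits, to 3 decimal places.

2.446 bits

H = −Σ pᵢ log₂ pᵢ.
−0.217·log₂(0.217) = 0.4783
−0.111·log₂(0.111) = 0.3520
−0.296·log₂(0.296) = 0.5199
−0.186·log₂(0.186) = 0.4514
−0.088·log₂(0.088) = 0.3086
−0.102·log₂(0.102) = 0.3359
Sum ≈ 2.4460 → 2.446 bits.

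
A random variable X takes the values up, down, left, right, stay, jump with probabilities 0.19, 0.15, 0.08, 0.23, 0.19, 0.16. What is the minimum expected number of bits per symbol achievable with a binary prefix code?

Repeatedly combine the two least-probable nodes; the expected code length is the sum of the merged weights.
merge 2/25 + 3/20 → 23/100
merge 4/25 + 19/100 → 7/20
merge 19/100 + 23/100 → 21/50
merge 23/100 + 7/20 → 29/50
merge 21/50 + 29/50 → 1
L = 23/100 + 7/20 + 21/50 + 29/50 + 1 = 129/50 = 2.58 bits/symbol.

2.58 bits/symbol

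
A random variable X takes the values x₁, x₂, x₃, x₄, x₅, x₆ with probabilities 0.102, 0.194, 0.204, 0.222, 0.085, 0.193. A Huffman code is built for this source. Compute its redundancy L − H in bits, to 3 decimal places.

0.062 bits

Entropy H = −Σ p log₂ p ≈ 2.5051 bits.
Huffman merges: 17/200+51/500→187/1000; 187/1000+193/1000→19/50; 97/500+51/250→199/500; 111/500+19/50→301/500; 199/500+301/500→1. L = 2567/1000 ≈ 2.5670.
L − H = 2.5670 − 2.5051 = 0.062 bits.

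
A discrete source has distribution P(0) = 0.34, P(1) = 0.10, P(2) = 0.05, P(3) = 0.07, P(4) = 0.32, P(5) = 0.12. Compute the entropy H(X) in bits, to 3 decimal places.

H = −Σ pᵢ log₂ pᵢ.
−0.34·log₂(0.34) = 0.5292
−0.10·log₂(0.10) = 0.3322
−0.05·log₂(0.05) = 0.2161
−0.07·log₂(0.07) = 0.2686
−0.32·log₂(0.32) = 0.5260
−0.12·log₂(0.12) = 0.3671
Sum ≈ 2.2391 → 2.239 bits.

2.239 bits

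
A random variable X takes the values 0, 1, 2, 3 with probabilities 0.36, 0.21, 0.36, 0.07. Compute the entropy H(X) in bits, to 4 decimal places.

1.8026 bits

H = −Σ pᵢ log₂ pᵢ.
−0.36·log₂(0.36) = 0.5306
−0.21·log₂(0.21) = 0.4728
−0.36·log₂(0.36) = 0.5306
−0.07·log₂(0.07) = 0.2686
Sum ≈ 1.8026 → 1.8026 bits.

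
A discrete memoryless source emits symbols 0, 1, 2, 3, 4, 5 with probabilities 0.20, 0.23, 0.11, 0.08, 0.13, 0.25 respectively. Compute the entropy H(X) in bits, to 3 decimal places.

H = −Σ pᵢ log₂ pᵢ.
−0.20·log₂(0.20) = 0.4644
−0.23·log₂(0.23) = 0.4877
−0.11·log₂(0.11) = 0.3503
−0.08·log₂(0.08) = 0.2915
−0.13·log₂(0.13) = 0.3826
−0.25·log₂(0.25) = 0.5000
Sum ≈ 2.4765 → 2.476 bits.

2.476 bits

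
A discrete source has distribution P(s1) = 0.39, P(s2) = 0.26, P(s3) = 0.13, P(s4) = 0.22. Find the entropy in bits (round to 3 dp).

1.898 bits

H = −Σ pᵢ log₂ pᵢ.
−0.39·log₂(0.39) = 0.5298
−0.26·log₂(0.26) = 0.5053
−0.13·log₂(0.13) = 0.3826
−0.22·log₂(0.22) = 0.4806
Sum ≈ 1.8983 → 1.898 bits.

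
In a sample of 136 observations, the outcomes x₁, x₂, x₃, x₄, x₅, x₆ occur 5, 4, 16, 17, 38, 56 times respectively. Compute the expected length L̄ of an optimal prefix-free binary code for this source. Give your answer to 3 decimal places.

Probabilities are the counts divided by 136.
Repeatedly combine the two least-probable nodes; the expected code length is the sum of the merged weights.
merge 1/34 + 5/136 → 9/136
merge 9/136 + 2/17 → 25/136
merge 1/8 + 25/136 → 21/68
merge 19/68 + 21/68 → 10/17
merge 7/17 + 10/17 → 1
L = 9/136 + 25/136 + 21/68 + 10/17 + 1 = 73/34 ≈ 2.147 bits/symbol.

2.147 bits/symbol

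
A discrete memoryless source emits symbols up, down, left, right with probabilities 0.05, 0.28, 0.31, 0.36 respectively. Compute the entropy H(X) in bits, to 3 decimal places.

H = −Σ pᵢ log₂ pᵢ.
−0.05·log₂(0.05) = 0.2161
−0.28·log₂(0.28) = 0.5142
−0.31·log₂(0.31) = 0.5238
−0.36·log₂(0.36) = 0.5306
Sum ≈ 1.7847 → 1.785 bits.

1.785 bits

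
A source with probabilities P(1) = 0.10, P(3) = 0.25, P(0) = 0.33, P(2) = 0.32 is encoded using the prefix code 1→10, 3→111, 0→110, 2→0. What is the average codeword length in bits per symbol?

L̄ = Σ pᵢ·ℓᵢ = 0.10·2 + 0.25·3 + 0.33·3 + 0.32·1 = 2.26 bits/symbol.

2.26 bits/symbol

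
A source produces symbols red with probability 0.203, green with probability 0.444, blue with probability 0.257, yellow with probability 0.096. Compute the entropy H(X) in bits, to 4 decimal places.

1.8154 bits

H = −Σ pᵢ log₂ pᵢ.
−0.203·log₂(0.203) = 0.4670
−0.444·log₂(0.444) = 0.5201
−0.257·log₂(0.257) = 0.5038
−0.096·log₂(0.096) = 0.3246
Sum ≈ 1.8154 → 1.8154 bits.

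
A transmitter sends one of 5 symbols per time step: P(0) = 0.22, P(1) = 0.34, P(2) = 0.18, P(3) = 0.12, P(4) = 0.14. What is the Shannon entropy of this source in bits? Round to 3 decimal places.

H = −Σ pᵢ log₂ pᵢ.
−0.22·log₂(0.22) = 0.4806
−0.34·log₂(0.34) = 0.5292
−0.18·log₂(0.18) = 0.4453
−0.12·log₂(0.12) = 0.3671
−0.14·log₂(0.14) = 0.3971
Sum ≈ 2.2192 → 2.219 bits.

2.219 bits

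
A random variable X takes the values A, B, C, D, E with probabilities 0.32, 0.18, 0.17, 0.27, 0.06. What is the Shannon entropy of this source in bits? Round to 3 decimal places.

2.159 bits

H = −Σ pᵢ log₂ pᵢ.
−0.32·log₂(0.32) = 0.5260
−0.18·log₂(0.18) = 0.4453
−0.17·log₂(0.17) = 0.4346
−0.27·log₂(0.27) = 0.5100
−0.06·log₂(0.06) = 0.2435
Sum ≈ 2.1595 → 2.159 bits.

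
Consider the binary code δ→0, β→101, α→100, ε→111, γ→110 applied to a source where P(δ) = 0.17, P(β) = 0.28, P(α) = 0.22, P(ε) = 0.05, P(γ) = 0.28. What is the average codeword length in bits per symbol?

2.66 bits/symbol

L̄ = Σ pᵢ·ℓᵢ = 0.17·1 + 0.28·3 + 0.22·3 + 0.05·3 + 0.28·3 = 2.66 bits/symbol.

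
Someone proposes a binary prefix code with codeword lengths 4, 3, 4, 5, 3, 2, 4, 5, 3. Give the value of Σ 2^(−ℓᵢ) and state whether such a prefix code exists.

With common denominator 2^5 = 32: Σ 2^(−ℓᵢ) = 2/32 + 4/32 + 2/32 + 1/32 + 4/32 + 8/32 + 2/32 + 1/32 + 4/32 = 28/32 = 0.875.
Kraft's inequality requires Σ ≤ 1; here Σ = 0.875 ≤ 1, so such a prefix code exists.

0.875; yes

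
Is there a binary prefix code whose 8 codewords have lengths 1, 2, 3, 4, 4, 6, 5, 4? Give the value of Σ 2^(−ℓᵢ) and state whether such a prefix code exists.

With common denominator 2^6 = 64: Σ 2^(−ℓᵢ) = 32/64 + 16/64 + 8/64 + 4/64 + 4/64 + 1/64 + 2/64 + 4/64 = 71/64 = 1.109375.
Kraft's inequality requires Σ ≤ 1; here Σ = 1.109375 > 1, so no such prefix code exists.

1.109375; no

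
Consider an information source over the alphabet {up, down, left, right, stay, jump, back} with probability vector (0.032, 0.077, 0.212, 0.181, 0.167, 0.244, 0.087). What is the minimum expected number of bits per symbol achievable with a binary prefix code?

Repeatedly combine the two least-probable nodes; the expected code length is the sum of the merged weights.
merge 4/125 + 77/1000 → 109/1000
merge 87/1000 + 109/1000 → 49/250
merge 167/1000 + 181/1000 → 87/250
merge 49/250 + 53/250 → 51/125
merge 61/250 + 87/250 → 74/125
merge 51/125 + 74/125 → 1
L = 109/1000 + 49/250 + 87/250 + 51/125 + 74/125 + 1 = 2653/1000 = 2.653 bits/symbol.

2.653 bits/symbol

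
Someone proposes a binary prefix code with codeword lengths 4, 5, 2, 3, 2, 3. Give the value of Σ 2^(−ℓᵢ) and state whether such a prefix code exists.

0.84375; yes

With common denominator 2^5 = 32: Σ 2^(−ℓᵢ) = 2/32 + 1/32 + 8/32 + 4/32 + 8/32 + 4/32 = 27/32 = 0.84375.
Kraft's inequality requires Σ ≤ 1; here Σ = 0.84375 ≤ 1, so such a prefix code exists.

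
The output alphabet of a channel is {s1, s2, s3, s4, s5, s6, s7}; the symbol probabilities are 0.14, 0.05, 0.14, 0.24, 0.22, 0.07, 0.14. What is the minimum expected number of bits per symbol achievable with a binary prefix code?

2.66 bits/symbol

Repeatedly combine the two least-probable nodes; the expected code length is the sum of the merged weights.
merge 1/20 + 7/100 → 3/25
merge 3/25 + 7/50 → 13/50
merge 7/50 + 7/50 → 7/25
merge 11/50 + 6/25 → 23/50
merge 13/50 + 7/25 → 27/50
merge 23/50 + 27/50 → 1
L = 3/25 + 13/50 + 7/25 + 23/50 + 27/50 + 1 = 133/50 = 2.66 bits/symbol.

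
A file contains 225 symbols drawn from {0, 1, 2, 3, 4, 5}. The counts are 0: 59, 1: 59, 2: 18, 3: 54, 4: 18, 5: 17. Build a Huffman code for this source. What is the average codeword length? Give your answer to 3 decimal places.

2.391 bits/symbol

Probabilities are the counts divided by 225.
Repeatedly combine the two least-probable nodes; the expected code length is the sum of the merged weights.
merge 17/225 + 2/25 → 7/45
merge 2/25 + 7/45 → 53/225
merge 53/225 + 6/25 → 107/225
merge 59/225 + 59/225 → 118/225
merge 107/225 + 118/225 → 1
L = 7/45 + 53/225 + 107/225 + 118/225 + 1 = 538/225 ≈ 2.391 bits/symbol.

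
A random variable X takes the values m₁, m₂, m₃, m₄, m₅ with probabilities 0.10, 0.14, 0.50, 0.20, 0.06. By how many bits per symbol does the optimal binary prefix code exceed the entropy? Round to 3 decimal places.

0.023 bits

Entropy H = −Σ p log₂ p ≈ 1.9372 bits.
Huffman merges: 3/50+1/10→4/25; 7/50+4/25→3/10; 1/5+3/10→1/2; 1/2+1/2→1. L = 49/25 ≈ 1.9600.
L − H = 1.9600 − 1.9372 = 0.023 bits.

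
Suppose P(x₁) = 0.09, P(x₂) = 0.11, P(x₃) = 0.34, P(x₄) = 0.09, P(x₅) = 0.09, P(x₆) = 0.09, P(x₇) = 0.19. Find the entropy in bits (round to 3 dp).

2.585 bits

H = −Σ pᵢ log₂ pᵢ.
−0.09·log₂(0.09) = 0.3127
−0.11·log₂(0.11) = 0.3503
−0.34·log₂(0.34) = 0.5292
−0.09·log₂(0.09) = 0.3127
−0.09·log₂(0.09) = 0.3127
−0.09·log₂(0.09) = 0.3127
−0.19·log₂(0.19) = 0.4552
Sum ≈ 2.5853 → 2.585 bits.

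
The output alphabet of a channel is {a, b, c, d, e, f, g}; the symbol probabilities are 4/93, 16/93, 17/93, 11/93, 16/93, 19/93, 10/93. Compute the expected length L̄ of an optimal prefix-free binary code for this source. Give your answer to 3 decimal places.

2.763 bits/symbol

Repeatedly combine the two least-probable nodes; the expected code length is the sum of the merged weights.
merge 4/93 + 10/93 → 14/93
merge 11/93 + 14/93 → 25/93
merge 16/93 + 16/93 → 32/93
merge 17/93 + 19/93 → 12/31
merge 25/93 + 32/93 → 19/31
merge 12/31 + 19/31 → 1
L = 14/93 + 25/93 + 32/93 + 12/31 + 19/31 + 1 = 257/93 ≈ 2.763 bits/symbol.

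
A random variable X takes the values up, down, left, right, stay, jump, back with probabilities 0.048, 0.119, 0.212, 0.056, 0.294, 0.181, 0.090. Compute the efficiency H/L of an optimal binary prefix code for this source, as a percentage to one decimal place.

98.6%

Entropy H = −Σ p log₂ p ≈ 2.5612 bits.
Huffman merges: 6/125+7/125→13/125; 9/100+13/125→97/500; 119/1000+181/1000→3/10; 97/500+53/250→203/500; 147/500+3/10→297/500; 203/500+297/500→1. L = 1299/500 ≈ 2.5980.
Efficiency = H/L = 2.5612/2.5980 = 98.6%.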